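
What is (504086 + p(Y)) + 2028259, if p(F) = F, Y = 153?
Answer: 2532498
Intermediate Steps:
(504086 + p(Y)) + 2028259 = (504086 + 153) + 2028259 = 504239 + 2028259 = 2532498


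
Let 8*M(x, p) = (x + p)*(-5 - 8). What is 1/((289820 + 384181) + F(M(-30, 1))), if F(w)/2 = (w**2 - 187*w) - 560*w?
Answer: 32/19457209 ≈ 1.6446e-6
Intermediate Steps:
M(x, p) = -13*p/8 - 13*x/8 (M(x, p) = ((x + p)*(-5 - 8))/8 = ((p + x)*(-13))/8 = (-13*p - 13*x)/8 = -13*p/8 - 13*x/8)
F(w) = -1494*w + 2*w**2 (F(w) = 2*((w**2 - 187*w) - 560*w) = 2*(w**2 - 747*w) = -1494*w + 2*w**2)
1/((289820 + 384181) + F(M(-30, 1))) = 1/((289820 + 384181) + 2*(-13/8*1 - 13/8*(-30))*(-747 + (-13/8*1 - 13/8*(-30)))) = 1/(674001 + 2*(-13/8 + 195/4)*(-747 + (-13/8 + 195/4))) = 1/(674001 + 2*(377/8)*(-747 + 377/8)) = 1/(674001 + 2*(377/8)*(-5599/8)) = 1/(674001 - 2110823/32) = 1/(19457209/32) = 32/19457209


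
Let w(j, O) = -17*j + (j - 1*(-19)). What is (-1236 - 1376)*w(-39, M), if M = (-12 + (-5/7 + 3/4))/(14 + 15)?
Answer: -1679516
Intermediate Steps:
M = -335/812 (M = (-12 + (-5*1/7 + 3*(1/4)))/29 = (-12 + (-5/7 + 3/4))*(1/29) = (-12 + 1/28)*(1/29) = -335/28*1/29 = -335/812 ≈ -0.41256)
w(j, O) = 19 - 16*j (w(j, O) = -17*j + (j + 19) = -17*j + (19 + j) = 19 - 16*j)
(-1236 - 1376)*w(-39, M) = (-1236 - 1376)*(19 - 16*(-39)) = -2612*(19 + 624) = -2612*643 = -1679516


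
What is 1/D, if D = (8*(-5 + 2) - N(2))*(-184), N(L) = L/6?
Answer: 3/13432 ≈ 0.00022335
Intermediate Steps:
N(L) = L/6 (N(L) = L*(⅙) = L/6)
D = 13432/3 (D = (8*(-5 + 2) - 2/6)*(-184) = (8*(-3) - 1*⅓)*(-184) = (-24 - ⅓)*(-184) = -73/3*(-184) = 13432/3 ≈ 4477.3)
1/D = 1/(13432/3) = 3/13432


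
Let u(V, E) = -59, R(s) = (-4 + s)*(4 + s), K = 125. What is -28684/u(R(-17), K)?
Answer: 28684/59 ≈ 486.17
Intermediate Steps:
-28684/u(R(-17), K) = -28684/(-59) = -28684*(-1/59) = 28684/59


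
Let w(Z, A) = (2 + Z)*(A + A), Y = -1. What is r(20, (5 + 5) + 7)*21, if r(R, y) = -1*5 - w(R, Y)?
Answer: 819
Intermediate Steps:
w(Z, A) = 2*A*(2 + Z) (w(Z, A) = (2 + Z)*(2*A) = 2*A*(2 + Z))
r(R, y) = -1 + 2*R (r(R, y) = -1*5 - 2*(-1)*(2 + R) = -5 - (-4 - 2*R) = -5 + (4 + 2*R) = -1 + 2*R)
r(20, (5 + 5) + 7)*21 = (-1 + 2*20)*21 = (-1 + 40)*21 = 39*21 = 819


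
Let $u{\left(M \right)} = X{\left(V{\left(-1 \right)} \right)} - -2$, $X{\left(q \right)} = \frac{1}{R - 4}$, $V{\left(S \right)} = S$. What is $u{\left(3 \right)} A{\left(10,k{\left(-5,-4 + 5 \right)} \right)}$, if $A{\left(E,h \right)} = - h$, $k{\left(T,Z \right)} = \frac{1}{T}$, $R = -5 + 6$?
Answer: $\frac{1}{3} \approx 0.33333$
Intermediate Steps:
$R = 1$
$X{\left(q \right)} = - \frac{1}{3}$ ($X{\left(q \right)} = \frac{1}{1 - 4} = \frac{1}{-3} = - \frac{1}{3}$)
$u{\left(M \right)} = \frac{5}{3}$ ($u{\left(M \right)} = - \frac{1}{3} - -2 = - \frac{1}{3} + 2 = \frac{5}{3}$)
$u{\left(3 \right)} A{\left(10,k{\left(-5,-4 + 5 \right)} \right)} = \frac{5 \left(- \frac{1}{-5}\right)}{3} = \frac{5 \left(\left(-1\right) \left(- \frac{1}{5}\right)\right)}{3} = \frac{5}{3} \cdot \frac{1}{5} = \frac{1}{3}$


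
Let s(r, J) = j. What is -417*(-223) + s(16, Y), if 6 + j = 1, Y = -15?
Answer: 92986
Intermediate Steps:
j = -5 (j = -6 + 1 = -5)
s(r, J) = -5
-417*(-223) + s(16, Y) = -417*(-223) - 5 = 92991 - 5 = 92986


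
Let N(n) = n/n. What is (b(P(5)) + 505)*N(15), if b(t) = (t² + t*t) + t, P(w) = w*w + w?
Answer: 2335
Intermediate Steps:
P(w) = w + w² (P(w) = w² + w = w + w²)
N(n) = 1
b(t) = t + 2*t² (b(t) = (t² + t²) + t = 2*t² + t = t + 2*t²)
(b(P(5)) + 505)*N(15) = ((5*(1 + 5))*(1 + 2*(5*(1 + 5))) + 505)*1 = ((5*6)*(1 + 2*(5*6)) + 505)*1 = (30*(1 + 2*30) + 505)*1 = (30*(1 + 60) + 505)*1 = (30*61 + 505)*1 = (1830 + 505)*1 = 2335*1 = 2335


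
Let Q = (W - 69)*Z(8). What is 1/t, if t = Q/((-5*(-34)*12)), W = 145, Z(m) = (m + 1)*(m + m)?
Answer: 85/456 ≈ 0.18640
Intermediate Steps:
Z(m) = 2*m*(1 + m) (Z(m) = (1 + m)*(2*m) = 2*m*(1 + m))
Q = 10944 (Q = (145 - 69)*(2*8*(1 + 8)) = 76*(2*8*9) = 76*144 = 10944)
t = 456/85 (t = 10944/((-5*(-34)*12)) = 10944/((170*12)) = 10944/2040 = 10944*(1/2040) = 456/85 ≈ 5.3647)
1/t = 1/(456/85) = 85/456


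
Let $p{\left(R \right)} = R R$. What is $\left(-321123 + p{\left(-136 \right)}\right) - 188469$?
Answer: $-491096$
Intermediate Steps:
$p{\left(R \right)} = R^{2}$
$\left(-321123 + p{\left(-136 \right)}\right) - 188469 = \left(-321123 + \left(-136\right)^{2}\right) - 188469 = \left(-321123 + 18496\right) - 188469 = -302627 - 188469 = -491096$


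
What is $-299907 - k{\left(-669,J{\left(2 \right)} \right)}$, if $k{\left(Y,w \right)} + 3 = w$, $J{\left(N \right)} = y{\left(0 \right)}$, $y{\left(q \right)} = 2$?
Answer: $-299906$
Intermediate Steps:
$J{\left(N \right)} = 2$
$k{\left(Y,w \right)} = -3 + w$
$-299907 - k{\left(-669,J{\left(2 \right)} \right)} = -299907 - \left(-3 + 2\right) = -299907 - -1 = -299907 + 1 = -299906$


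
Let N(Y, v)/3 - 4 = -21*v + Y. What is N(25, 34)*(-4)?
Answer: 8220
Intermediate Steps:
N(Y, v) = 12 - 63*v + 3*Y (N(Y, v) = 12 + 3*(-21*v + Y) = 12 + 3*(Y - 21*v) = 12 + (-63*v + 3*Y) = 12 - 63*v + 3*Y)
N(25, 34)*(-4) = (12 - 63*34 + 3*25)*(-4) = (12 - 2142 + 75)*(-4) = -2055*(-4) = 8220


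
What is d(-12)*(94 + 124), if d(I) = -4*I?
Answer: 10464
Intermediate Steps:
d(-12)*(94 + 124) = (-4*(-12))*(94 + 124) = 48*218 = 10464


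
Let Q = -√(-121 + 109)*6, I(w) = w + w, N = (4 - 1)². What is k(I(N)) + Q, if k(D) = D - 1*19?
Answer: -1 - 12*I*√3 ≈ -1.0 - 20.785*I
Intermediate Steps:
N = 9 (N = 3² = 9)
I(w) = 2*w
k(D) = -19 + D (k(D) = D - 19 = -19 + D)
Q = -12*I*√3 (Q = -√(-12)*6 = -2*I*√3*6 = -12*I*√3 ≈ -20.785*I)
k(I(N)) + Q = (-19 + 2*9) - 12*I*√3 = (-19 + 18) - 12*I*√3 = -1 - 12*I*√3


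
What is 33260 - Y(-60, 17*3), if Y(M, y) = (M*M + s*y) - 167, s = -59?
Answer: 32836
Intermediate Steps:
Y(M, y) = -167 + M² - 59*y (Y(M, y) = (M*M - 59*y) - 167 = (M² - 59*y) - 167 = -167 + M² - 59*y)
33260 - Y(-60, 17*3) = 33260 - (-167 + (-60)² - 1003*3) = 33260 - (-167 + 3600 - 59*51) = 33260 - (-167 + 3600 - 3009) = 33260 - 1*424 = 33260 - 424 = 32836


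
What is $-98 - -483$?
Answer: $385$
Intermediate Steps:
$-98 - -483 = -98 + 483 = 385$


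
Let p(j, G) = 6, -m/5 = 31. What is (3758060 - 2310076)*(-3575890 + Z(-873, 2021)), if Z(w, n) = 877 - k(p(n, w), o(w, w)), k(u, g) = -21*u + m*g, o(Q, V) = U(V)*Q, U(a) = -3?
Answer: -4588577312928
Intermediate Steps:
m = -155 (m = -5*31 = -155)
o(Q, V) = -3*Q
k(u, g) = -155*g - 21*u (k(u, g) = -21*u - 155*g = -155*g - 21*u)
Z(w, n) = 1003 - 465*w (Z(w, n) = 877 - (-(-465)*w - 21*6) = 877 - (465*w - 126) = 877 - (-126 + 465*w) = 877 + (126 - 465*w) = 1003 - 465*w)
(3758060 - 2310076)*(-3575890 + Z(-873, 2021)) = (3758060 - 2310076)*(-3575890 + (1003 - 465*(-873))) = 1447984*(-3575890 + (1003 + 405945)) = 1447984*(-3575890 + 406948) = 1447984*(-3168942) = -4588577312928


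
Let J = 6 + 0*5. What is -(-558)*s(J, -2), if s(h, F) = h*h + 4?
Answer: 22320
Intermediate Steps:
J = 6 (J = 6 + 0 = 6)
s(h, F) = 4 + h² (s(h, F) = h² + 4 = 4 + h²)
-(-558)*s(J, -2) = -(-558)*(4 + 6²) = -(-558)*(4 + 36) = -(-558)*40 = -93*(-240) = 22320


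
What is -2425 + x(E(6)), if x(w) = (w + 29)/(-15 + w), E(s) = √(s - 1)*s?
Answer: -7316/3 - 88*√5/15 ≈ -2451.8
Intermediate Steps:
E(s) = s*√(-1 + s) (E(s) = √(-1 + s)*s = s*√(-1 + s))
x(w) = (29 + w)/(-15 + w)
-2425 + x(E(6)) = -2425 + (29 + 6*√(-1 + 6))/(-15 + 6*√(-1 + 6)) = -2425 + (29 + 6*√5)/(-15 + 6*√5)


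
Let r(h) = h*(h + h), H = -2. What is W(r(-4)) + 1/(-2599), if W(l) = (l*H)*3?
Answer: -499009/2599 ≈ -192.00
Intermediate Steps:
r(h) = 2*h² (r(h) = h*(2*h) = 2*h²)
W(l) = -6*l (W(l) = (l*(-2))*3 = -2*l*3 = -6*l)
W(r(-4)) + 1/(-2599) = -12*(-4)² + 1/(-2599) = -12*16 - 1/2599 = -6*32 - 1/2599 = -192 - 1/2599 = -499009/2599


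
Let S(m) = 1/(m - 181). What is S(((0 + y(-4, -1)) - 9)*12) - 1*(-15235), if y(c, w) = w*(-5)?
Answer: 3488814/229 ≈ 15235.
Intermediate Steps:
y(c, w) = -5*w
S(m) = 1/(-181 + m)
S(((0 + y(-4, -1)) - 9)*12) - 1*(-15235) = 1/(-181 + ((0 - 5*(-1)) - 9)*12) - 1*(-15235) = 1/(-181 + ((0 + 5) - 9)*12) + 15235 = 1/(-181 + (5 - 9)*12) + 15235 = 1/(-181 - 4*12) + 15235 = 1/(-181 - 48) + 15235 = 1/(-229) + 15235 = -1/229 + 15235 = 3488814/229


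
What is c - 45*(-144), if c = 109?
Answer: 6589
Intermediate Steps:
c - 45*(-144) = 109 - 45*(-144) = 109 + 6480 = 6589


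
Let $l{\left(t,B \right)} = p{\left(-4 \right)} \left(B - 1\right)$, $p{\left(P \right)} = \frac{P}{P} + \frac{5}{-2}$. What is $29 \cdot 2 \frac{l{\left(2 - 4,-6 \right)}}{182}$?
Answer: $\frac{87}{26} \approx 3.3462$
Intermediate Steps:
$p{\left(P \right)} = - \frac{3}{2}$ ($p{\left(P \right)} = 1 + 5 \left(- \frac{1}{2}\right) = 1 - \frac{5}{2} = - \frac{3}{2}$)
$l{\left(t,B \right)} = \frac{3}{2} - \frac{3 B}{2}$ ($l{\left(t,B \right)} = - \frac{3 \left(B - 1\right)}{2} = - \frac{3 \left(-1 + B\right)}{2} = \frac{3}{2} - \frac{3 B}{2}$)
$29 \cdot 2 \frac{l{\left(2 - 4,-6 \right)}}{182} = 29 \cdot 2 \frac{\frac{3}{2} - -9}{182} = 58 \left(\frac{3}{2} + 9\right) \frac{1}{182} = 58 \cdot \frac{21}{2} \cdot \frac{1}{182} = 58 \cdot \frac{3}{52} = \frac{87}{26}$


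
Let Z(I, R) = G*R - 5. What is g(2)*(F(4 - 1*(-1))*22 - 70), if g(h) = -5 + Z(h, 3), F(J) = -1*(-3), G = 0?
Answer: 40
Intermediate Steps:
Z(I, R) = -5 (Z(I, R) = 0*R - 5 = 0 - 5 = -5)
F(J) = 3
g(h) = -10 (g(h) = -5 - 5 = -10)
g(2)*(F(4 - 1*(-1))*22 - 70) = -10*(3*22 - 70) = -10*(66 - 70) = -10*(-4) = 40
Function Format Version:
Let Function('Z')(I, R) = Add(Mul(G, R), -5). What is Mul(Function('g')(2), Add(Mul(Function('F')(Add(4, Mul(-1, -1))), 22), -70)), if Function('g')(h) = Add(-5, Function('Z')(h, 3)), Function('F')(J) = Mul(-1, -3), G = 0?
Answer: 40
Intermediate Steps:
Function('Z')(I, R) = -5 (Function('Z')(I, R) = Add(Mul(0, R), -5) = Add(0, -5) = -5)
Function('F')(J) = 3
Function('g')(h) = -10 (Function('g')(h) = Add(-5, -5) = -10)
Mul(Function('g')(2), Add(Mul(Function('F')(Add(4, Mul(-1, -1))), 22), -70)) = Mul(-10, Add(Mul(3, 22), -70)) = Mul(-10, Add(66, -70)) = Mul(-10, -4) = 40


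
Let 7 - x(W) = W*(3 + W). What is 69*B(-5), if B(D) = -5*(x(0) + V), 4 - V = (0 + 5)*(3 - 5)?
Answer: -7245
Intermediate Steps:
x(W) = 7 - W*(3 + W)
V = 14 (V = 4 - (0 + 5)*(3 - 5) = 4 - 5*(-2) = 4 - 1*(-10) = 4 + 10 = 14)
B(D) = -105 (B(D) = -5*((7 - 1*0² - 3*0) + 14) = -5*((7 - 1*0 + 0) + 14) = -5*((7 + 0 + 0) + 14) = -5*(7 + 14) = -5*21 = -105)
69*B(-5) = 69*(-105) = -7245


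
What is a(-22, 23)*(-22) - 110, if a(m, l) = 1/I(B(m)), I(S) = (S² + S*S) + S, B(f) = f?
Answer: -4731/43 ≈ -110.02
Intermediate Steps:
I(S) = S + 2*S² (I(S) = (S² + S²) + S = 2*S² + S = S + 2*S²)
a(m, l) = 1/(m*(1 + 2*m))
a(-22, 23)*(-22) - 110 = (1/((-22)*(1 + 2*(-22))))*(-22) - 110 = -1/(22*(1 - 44))*(-22) - 110 = -1/22/(-43)*(-22) - 110 = -1/22*(-1/43)*(-22) - 110 = (1/946)*(-22) - 110 = -1/43 - 110 = -4731/43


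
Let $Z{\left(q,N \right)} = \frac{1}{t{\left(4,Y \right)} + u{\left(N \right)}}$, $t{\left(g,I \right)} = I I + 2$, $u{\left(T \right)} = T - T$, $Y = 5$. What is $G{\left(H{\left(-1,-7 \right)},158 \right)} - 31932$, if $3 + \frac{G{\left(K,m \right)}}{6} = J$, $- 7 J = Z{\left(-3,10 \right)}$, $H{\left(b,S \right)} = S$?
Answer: $- \frac{2012852}{63} \approx -31950.0$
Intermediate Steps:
$u{\left(T \right)} = 0$
$t{\left(g,I \right)} = 2 + I^{2}$ ($t{\left(g,I \right)} = I^{2} + 2 = 2 + I^{2}$)
$Z{\left(q,N \right)} = \frac{1}{27}$ ($Z{\left(q,N \right)} = \frac{1}{\left(2 + 5^{2}\right) + 0} = \frac{1}{\left(2 + 25\right) + 0} = \frac{1}{27 + 0} = \frac{1}{27}$)
$J = - \frac{1}{189}$ ($J = \left(- \frac{1}{7}\right) \frac{1}{27} = - \frac{1}{189} \approx -0.005291$)
$G{\left(K,m \right)} = - \frac{1136}{63}$ ($G{\left(K,m \right)} = -18 + 6 \left(- \frac{1}{189}\right) = -18 - \frac{2}{63} = - \frac{1136}{63}$)
$G{\left(H{\left(-1,-7 \right)},158 \right)} - 31932 = - \frac{1136}{63} - 31932 = - \frac{2012852}{63}$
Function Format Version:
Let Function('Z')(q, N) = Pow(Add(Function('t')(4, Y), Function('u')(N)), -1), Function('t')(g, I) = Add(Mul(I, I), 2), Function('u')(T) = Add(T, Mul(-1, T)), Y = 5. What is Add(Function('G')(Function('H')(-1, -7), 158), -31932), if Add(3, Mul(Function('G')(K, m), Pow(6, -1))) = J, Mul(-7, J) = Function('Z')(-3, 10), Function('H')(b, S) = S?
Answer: Rational(-2012852, 63) ≈ -31950.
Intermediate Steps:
Function('u')(T) = 0
Function('t')(g, I) = Add(2, Pow(I, 2)) (Function('t')(g, I) = Add(Pow(I, 2), 2) = Add(2, Pow(I, 2)))
Function('Z')(q, N) = Rational(1, 27) (Function('Z')(q, N) = Pow(Add(Add(2, Pow(5, 2)), 0), -1) = Pow(Add(Add(2, 25), 0), -1) = Pow(Add(27, 0), -1) = Pow(27, -1) = Rational(1, 27))
J = Rational(-1, 189) (J = Mul(Rational(-1, 7), Rational(1, 27)) = Rational(-1, 189) ≈ -0.0052910)
Function('G')(K, m) = Rational(-1136, 63) (Function('G')(K, m) = Add(-18, Mul(6, Rational(-1, 189))) = Add(-18, Rational(-2, 63)) = Rational(-1136, 63))
Add(Function('G')(Function('H')(-1, -7), 158), -31932) = Add(Rational(-1136, 63), -31932) = Rational(-2012852, 63)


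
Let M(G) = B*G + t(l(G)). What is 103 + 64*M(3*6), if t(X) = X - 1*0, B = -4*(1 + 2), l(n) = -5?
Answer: -14041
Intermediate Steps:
B = -12 (B = -4*3 = -12)
t(X) = X (t(X) = X + 0 = X)
M(G) = -5 - 12*G (M(G) = -12*G - 5 = -5 - 12*G)
103 + 64*M(3*6) = 103 + 64*(-5 - 36*6) = 103 + 64*(-5 - 12*18) = 103 + 64*(-5 - 216) = 103 + 64*(-221) = 103 - 14144 = -14041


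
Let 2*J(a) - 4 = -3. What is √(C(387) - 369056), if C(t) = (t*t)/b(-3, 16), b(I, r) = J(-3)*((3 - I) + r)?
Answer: I*√43008317/11 ≈ 596.19*I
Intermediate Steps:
J(a) = ½ (J(a) = 2 + (½)*(-3) = 2 - 3/2 = ½)
b(I, r) = 3/2 + r/2 - I/2 (b(I, r) = ((3 - I) + r)/2 = (3 + r - I)/2 = 3/2 + r/2 - I/2)
C(t) = t²/11 (C(t) = (t*t)/(3/2 + (½)*16 - ½*(-3)) = t²/(3/2 + 8 + 3/2) = t²/11)
√(C(387) - 369056) = √((1/11)*387² - 369056) = √((1/11)*149769 - 369056) = √(149769/11 - 369056) = √(-3909847/11) = I*√43008317/11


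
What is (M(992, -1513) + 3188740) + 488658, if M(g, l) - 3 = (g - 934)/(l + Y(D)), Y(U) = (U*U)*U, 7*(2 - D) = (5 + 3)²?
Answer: 2368095450665/643959 ≈ 3.6774e+6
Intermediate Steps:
D = -50/7 (D = 2 - (5 + 3)²/7 = 2 - ⅐*8² = 2 - ⅐*64 = 2 - 64/7 = -50/7 ≈ -7.1429)
Y(U) = U³ (Y(U) = U²*U = U³)
M(g, l) = 3 + (-934 + g)/(-125000/343 + l) (M(g, l) = 3 + (g - 934)/(l + (-50/7)³) = 3 + (-934 + g)/(l - 125000/343) = 3 + (-934 + g)/(-125000/343 + l))
(M(992, -1513) + 3188740) + 488658 = ((-695362 + 343*992 + 1029*(-1513))/(-125000 + 343*(-1513)) + 3188740) + 488658 = ((-695362 + 340256 - 1556877)/(-125000 - 518959) + 3188740) + 488658 = (-1911983/(-643959) + 3188740) + 488658 = (-1/643959*(-1911983) + 3188740) + 488658 = (1911983/643959 + 3188740) + 488658 = 2053419733643/643959 + 488658 = 2368095450665/643959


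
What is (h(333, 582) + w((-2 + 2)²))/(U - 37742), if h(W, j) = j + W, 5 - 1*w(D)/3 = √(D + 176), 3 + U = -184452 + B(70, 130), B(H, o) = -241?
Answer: -155/37073 + 2*√11/37073 ≈ -0.0040020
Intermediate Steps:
U = -184696 (U = -3 + (-184452 - 241) = -3 - 184693 = -184696)
w(D) = 15 - 3*√(176 + D) (w(D) = 15 - 3*√(D + 176) = 15 - 3*√(176 + D))
h(W, j) = W + j
(h(333, 582) + w((-2 + 2)²))/(U - 37742) = ((333 + 582) + (15 - 3*√(176 + (-2 + 2)²)))/(-184696 - 37742) = (915 + (15 - 3*√(176 + 0²)))/(-222438) = (915 + (15 - 3*√(176 + 0)))*(-1/222438) = (915 + (15 - 12*√11))*(-1/222438) = (930 - 12*√11)*(-1/222438) = -155/37073 + 2*√11/37073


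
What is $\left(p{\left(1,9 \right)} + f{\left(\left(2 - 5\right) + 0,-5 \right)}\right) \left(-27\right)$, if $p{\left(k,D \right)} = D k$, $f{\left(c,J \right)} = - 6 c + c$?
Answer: $-648$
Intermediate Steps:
$f{\left(c,J \right)} = - 5 c$
$\left(p{\left(1,9 \right)} + f{\left(\left(2 - 5\right) + 0,-5 \right)}\right) \left(-27\right) = \left(9 \cdot 1 - 5 \left(\left(2 - 5\right) + 0\right)\right) \left(-27\right) = \left(9 - 5 \left(-3 + 0\right)\right) \left(-27\right) = \left(9 - -15\right) \left(-27\right) = \left(9 + 15\right) \left(-27\right) = 24 \left(-27\right) = -648$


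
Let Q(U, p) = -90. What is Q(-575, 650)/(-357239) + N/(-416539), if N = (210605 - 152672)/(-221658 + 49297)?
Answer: 6482252999097/25648002076483381 ≈ 0.00025274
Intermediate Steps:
N = -57933/172361 (N = 57933/(-172361) = 57933*(-1/172361) = -57933/172361 ≈ -0.33611)
Q(-575, 650)/(-357239) + N/(-416539) = -90/(-357239) - 57933/172361/(-416539) = -90*(-1/357239) - 57933/172361*(-1/416539) = 90/357239 + 57933/71795078579 = 6482252999097/25648002076483381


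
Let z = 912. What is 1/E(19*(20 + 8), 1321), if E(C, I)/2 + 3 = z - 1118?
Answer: -1/418 ≈ -0.0023923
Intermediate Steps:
E(C, I) = -418 (E(C, I) = -6 + 2*(912 - 1118) = -6 + 2*(-206) = -6 - 412 = -418)
1/E(19*(20 + 8), 1321) = 1/(-418) = -1/418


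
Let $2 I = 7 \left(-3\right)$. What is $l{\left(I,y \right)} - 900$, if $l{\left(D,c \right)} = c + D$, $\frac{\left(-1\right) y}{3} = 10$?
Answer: $- \frac{1881}{2} \approx -940.5$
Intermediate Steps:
$y = -30$ ($y = \left(-3\right) 10 = -30$)
$I = - \frac{21}{2}$ ($I = \frac{7 \left(-3\right)}{2} = \frac{1}{2} \left(-21\right) = - \frac{21}{2} \approx -10.5$)
$l{\left(D,c \right)} = D + c$
$l{\left(I,y \right)} - 900 = \left(- \frac{21}{2} - 30\right) - 900 = - \frac{81}{2} - 900 = - \frac{1881}{2}$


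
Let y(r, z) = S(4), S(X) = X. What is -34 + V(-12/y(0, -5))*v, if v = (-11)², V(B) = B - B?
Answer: -34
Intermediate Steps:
y(r, z) = 4
V(B) = 0
v = 121
-34 + V(-12/y(0, -5))*v = -34 + 0*121 = -34 + 0 = -34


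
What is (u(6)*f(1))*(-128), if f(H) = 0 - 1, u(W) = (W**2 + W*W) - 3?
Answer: 8832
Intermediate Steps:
u(W) = -3 + 2*W**2 (u(W) = (W**2 + W**2) - 3 = 2*W**2 - 3 = -3 + 2*W**2)
f(H) = -1
(u(6)*f(1))*(-128) = ((-3 + 2*6**2)*(-1))*(-128) = ((-3 + 2*36)*(-1))*(-128) = ((-3 + 72)*(-1))*(-128) = (69*(-1))*(-128) = -69*(-128) = 8832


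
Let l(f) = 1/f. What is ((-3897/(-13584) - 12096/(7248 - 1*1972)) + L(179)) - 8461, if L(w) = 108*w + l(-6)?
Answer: 194740000727/17917296 ≈ 10869.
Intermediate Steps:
L(w) = -1/6 + 108*w (L(w) = 108*w + 1/(-6) = 108*w - 1/6 = -1/6 + 108*w)
((-3897/(-13584) - 12096/(7248 - 1*1972)) + L(179)) - 8461 = ((-3897/(-13584) - 12096/(7248 - 1*1972)) + (-1/6 + 108*179)) - 8461 = ((-3897*(-1/13584) - 12096/(7248 - 1972)) + (-1/6 + 19332)) - 8461 = ((1299/4528 - 12096/5276) + 115991/6) - 8461 = ((1299/4528 - 12096*1/5276) + 115991/6) - 8461 = ((1299/4528 - 3024/1319) + 115991/6) - 8461 = (-11979291/5972432 + 115991/6) - 8461 = 346338242183/17917296 - 8461 = 194740000727/17917296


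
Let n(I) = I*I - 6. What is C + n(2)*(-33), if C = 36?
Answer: 102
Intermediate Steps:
n(I) = -6 + I² (n(I) = I² - 6 = -6 + I²)
C + n(2)*(-33) = 36 + (-6 + 2²)*(-33) = 36 + (-6 + 4)*(-33) = 36 - 2*(-33) = 36 + 66 = 102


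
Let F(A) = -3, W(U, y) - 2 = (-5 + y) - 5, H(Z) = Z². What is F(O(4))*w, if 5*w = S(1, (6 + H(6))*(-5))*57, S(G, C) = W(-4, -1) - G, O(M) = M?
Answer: 342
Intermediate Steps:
W(U, y) = -8 + y (W(U, y) = 2 + ((-5 + y) - 5) = 2 + (-10 + y) = -8 + y)
S(G, C) = -9 - G (S(G, C) = (-8 - 1) - G = -9 - G)
w = -114 (w = ((-9 - 1*1)*57)/5 = ((-9 - 1)*57)/5 = (-10*57)/5 = (⅕)*(-570) = -114)
F(O(4))*w = -3*(-114) = 342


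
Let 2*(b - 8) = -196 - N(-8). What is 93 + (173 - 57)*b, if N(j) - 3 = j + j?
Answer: -9593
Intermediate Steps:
N(j) = 3 + 2*j (N(j) = 3 + (j + j) = 3 + 2*j)
b = -167/2 (b = 8 + (-196 - (3 + 2*(-8)))/2 = 8 + (-196 - (3 - 16))/2 = 8 + (-196 - 1*(-13))/2 = 8 + (-196 + 13)/2 = 8 + (½)*(-183) = 8 - 183/2 = -167/2 ≈ -83.500)
93 + (173 - 57)*b = 93 + (173 - 57)*(-167/2) = 93 + 116*(-167/2) = 93 - 9686 = -9593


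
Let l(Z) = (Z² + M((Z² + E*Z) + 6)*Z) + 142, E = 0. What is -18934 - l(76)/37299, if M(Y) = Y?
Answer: -235554872/12433 ≈ -18946.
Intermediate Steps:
l(Z) = 142 + Z² + Z*(6 + Z²) (l(Z) = (Z² + ((Z² + 0*Z) + 6)*Z) + 142 = (Z² + ((Z² + 0) + 6)*Z) + 142 = (Z² + (Z² + 6)*Z) + 142 = (Z² + (6 + Z²)*Z) + 142 = (Z² + Z*(6 + Z²)) + 142 = 142 + Z² + Z*(6 + Z²))
-18934 - l(76)/37299 = -18934 - (142 + 76² + 76*(6 + 76²))/37299 = -18934 - (142 + 5776 + 76*(6 + 5776))/37299 = -18934 - (142 + 5776 + 76*5782)/37299 = -18934 - (142 + 5776 + 439432)/37299 = -18934 - 445350/37299 = -18934 - 1*148450/12433 = -18934 - 148450/12433 = -235554872/12433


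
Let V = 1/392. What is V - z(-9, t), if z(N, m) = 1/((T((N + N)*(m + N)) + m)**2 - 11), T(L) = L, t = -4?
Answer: 52497/20732488 ≈ 0.0025321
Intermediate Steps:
z(N, m) = 1/(-11 + (m + 2*N*(N + m))**2) (z(N, m) = 1/(((N + N)*(m + N) + m)**2 - 11) = 1/(((2*N)*(N + m) + m)**2 - 11) = 1/((2*N*(N + m) + m)**2 - 11) = 1/((m + 2*N*(N + m))**2 - 11) = 1/(-11 + (m + 2*N*(N + m))**2))
V = 1/392 ≈ 0.0025510
V - z(-9, t) = 1/392 - 1/(-11 + (-4 + 2*(-9)*(-9 - 4))**2) = 1/392 - 1/(-11 + (-4 + 2*(-9)*(-13))**2) = 1/392 - 1/(-11 + (-4 + 234)**2) = 1/392 - 1/(-11 + 230**2) = 1/392 - 1/(-11 + 52900) = 1/392 - 1/52889 = 52497/20732488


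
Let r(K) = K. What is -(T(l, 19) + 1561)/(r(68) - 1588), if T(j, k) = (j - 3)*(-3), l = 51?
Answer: 1417/1520 ≈ 0.93224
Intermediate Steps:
T(j, k) = 9 - 3*j (T(j, k) = (-3 + j)*(-3) = 9 - 3*j)
-(T(l, 19) + 1561)/(r(68) - 1588) = -((9 - 3*51) + 1561)/(68 - 1588) = -((9 - 153) + 1561)/(-1520) = -(-144 + 1561)*(-1)/1520 = -1417*(-1)/1520 = -1*(-1417/1520) = 1417/1520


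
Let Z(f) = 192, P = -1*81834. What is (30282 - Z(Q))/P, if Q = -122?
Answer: -5015/13639 ≈ -0.36770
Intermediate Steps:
P = -81834
(30282 - Z(Q))/P = (30282 - 1*192)/(-81834) = (30282 - 192)*(-1/81834) = 30090*(-1/81834) = -5015/13639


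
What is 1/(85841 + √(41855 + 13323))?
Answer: 85841/7368622103 - √55178/7368622103 ≈ 1.1618e-5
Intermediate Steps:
1/(85841 + √(41855 + 13323)) = 1/(85841 + √55178)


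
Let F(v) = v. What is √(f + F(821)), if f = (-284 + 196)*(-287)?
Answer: √26077 ≈ 161.48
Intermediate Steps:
f = 25256 (f = -88*(-287) = 25256)
√(f + F(821)) = √(25256 + 821) = √26077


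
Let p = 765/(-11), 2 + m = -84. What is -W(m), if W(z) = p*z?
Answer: -65790/11 ≈ -5980.9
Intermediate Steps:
m = -86 (m = -2 - 84 = -86)
p = -765/11 (p = 765*(-1/11) = -765/11 ≈ -69.545)
W(z) = -765*z/11
-W(m) = -(-765)*(-86)/11 = -1*65790/11 = -65790/11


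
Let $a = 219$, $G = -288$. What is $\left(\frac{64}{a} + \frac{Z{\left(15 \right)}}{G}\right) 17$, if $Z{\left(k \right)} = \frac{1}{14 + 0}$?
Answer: $\frac{1461031}{294336} \approx 4.9638$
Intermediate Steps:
$Z{\left(k \right)} = \frac{1}{14}$
$\left(\frac{64}{a} + \frac{Z{\left(15 \right)}}{G}\right) 17 = \left(\frac{64}{219} + \frac{1}{14 \left(-288\right)}\right) 17 = \left(64 \cdot \frac{1}{219} + \frac{1}{14} \left(- \frac{1}{288}\right)\right) 17 = \left(\frac{64}{219} - \frac{1}{4032}\right) 17 = \frac{85943}{294336} \cdot 17 = \frac{1461031}{294336}$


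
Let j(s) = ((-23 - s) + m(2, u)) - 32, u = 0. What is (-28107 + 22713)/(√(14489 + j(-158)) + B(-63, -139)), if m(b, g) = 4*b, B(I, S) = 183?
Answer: -987102/18889 + 53940*√146/18889 ≈ -17.753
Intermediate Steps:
j(s) = -47 - s (j(s) = ((-23 - s) + 4*2) - 32 = ((-23 - s) + 8) - 32 = (-15 - s) - 32 = -47 - s)
(-28107 + 22713)/(√(14489 + j(-158)) + B(-63, -139)) = (-28107 + 22713)/(√(14489 + (-47 - 1*(-158))) + 183) = -5394/(√(14489 + (-47 + 158)) + 183) = -5394/(√(14489 + 111) + 183) = -5394/(√14600 + 183) = -5394/(10*√146 + 183) = -5394/(183 + 10*√146)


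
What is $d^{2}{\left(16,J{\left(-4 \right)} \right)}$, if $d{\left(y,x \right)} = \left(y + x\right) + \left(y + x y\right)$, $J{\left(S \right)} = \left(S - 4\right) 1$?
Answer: $10816$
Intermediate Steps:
$J{\left(S \right)} = -4 + S$ ($J{\left(S \right)} = \left(-4 + S\right) 1 = -4 + S$)
$d{\left(y,x \right)} = x + 2 y + x y$ ($d{\left(y,x \right)} = \left(x + y\right) + \left(y + x y\right) = x + 2 y + x y$)
$d^{2}{\left(16,J{\left(-4 \right)} \right)} = \left(\left(-4 - 4\right) + 2 \cdot 16 + \left(-4 - 4\right) 16\right)^{2} = \left(-8 + 32 - 128\right)^{2} = \left(-104\right)^{2} = 10816$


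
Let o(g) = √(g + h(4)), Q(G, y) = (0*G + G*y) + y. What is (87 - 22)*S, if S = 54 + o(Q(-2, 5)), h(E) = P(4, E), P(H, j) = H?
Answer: 3510 + 65*I ≈ 3510.0 + 65.0*I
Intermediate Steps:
h(E) = 4
Q(G, y) = y + G*y (Q(G, y) = (0 + G*y) + y = G*y + y = y + G*y)
o(g) = √(4 + g) (o(g) = √(g + 4) = √(4 + g))
S = 54 + I (S = 54 + √(4 + 5*(1 - 2)) = 54 + √(4 + 5*(-1)) = 54 + √(4 - 5) = 54 + √(-1) = 54 + I ≈ 54.0 + 1.0*I)
(87 - 22)*S = (87 - 22)*(54 + I) = 65*(54 + I) = 3510 + 65*I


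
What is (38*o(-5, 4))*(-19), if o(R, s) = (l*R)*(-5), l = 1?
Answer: -18050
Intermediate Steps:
o(R, s) = -5*R (o(R, s) = (1*R)*(-5) = R*(-5) = -5*R)
(38*o(-5, 4))*(-19) = (38*(-5*(-5)))*(-19) = (38*25)*(-19) = 950*(-19) = -18050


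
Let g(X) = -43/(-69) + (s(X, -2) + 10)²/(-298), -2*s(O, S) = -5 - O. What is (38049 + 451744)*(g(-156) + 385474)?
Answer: 15528070432641307/82248 ≈ 1.8880e+11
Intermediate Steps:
s(O, S) = 5/2 + O/2 (s(O, S) = -(-5 - O)/2 = 5/2 + O/2)
g(X) = 43/69 - (25/2 + X/2)²/298 (g(X) = -43/(-69) + ((5/2 + X/2) + 10)²/(-298) = -43*(-1/69) + (25/2 + X/2)²*(-1/298) = 43/69 - (25/2 + X/2)²/298)
(38049 + 451744)*(g(-156) + 385474) = (38049 + 451744)*((43/69 - (25 - 156)²/1192) + 385474) = 489793*((43/69 - 1/1192*(-131)²) + 385474) = 489793*((43/69 - 1/1192*17161) + 385474) = 489793*((43/69 - 17161/1192) + 385474) = 489793*(-1132853/82248 + 385474) = 489793*(31703332699/82248) = 15528070432641307/82248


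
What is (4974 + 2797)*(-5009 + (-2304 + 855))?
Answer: -50185118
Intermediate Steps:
(4974 + 2797)*(-5009 + (-2304 + 855)) = 7771*(-5009 - 1449) = 7771*(-6458) = -50185118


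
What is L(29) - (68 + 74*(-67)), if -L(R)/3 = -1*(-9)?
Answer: 4863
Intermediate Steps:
L(R) = -27 (L(R) = -(-3)*(-9) = -3*9 = -27)
L(29) - (68 + 74*(-67)) = -27 - (68 + 74*(-67)) = -27 - (68 - 4958) = -27 - 1*(-4890) = -27 + 4890 = 4863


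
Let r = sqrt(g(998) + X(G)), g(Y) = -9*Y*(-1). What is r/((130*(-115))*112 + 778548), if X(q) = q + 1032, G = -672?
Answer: -3*sqrt(1038)/895852 ≈ -0.00010789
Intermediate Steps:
X(q) = 1032 + q
g(Y) = 9*Y
r = 3*sqrt(1038) (r = sqrt(9*998 + (1032 - 672)) = sqrt(8982 + 360) = sqrt(9342) = 3*sqrt(1038) ≈ 96.654)
r/((130*(-115))*112 + 778548) = (3*sqrt(1038))/((130*(-115))*112 + 778548) = (3*sqrt(1038))/(-14950*112 + 778548) = (3*sqrt(1038))/(-1674400 + 778548) = (3*sqrt(1038))/(-895852) = (3*sqrt(1038))*(-1/895852) = -3*sqrt(1038)/895852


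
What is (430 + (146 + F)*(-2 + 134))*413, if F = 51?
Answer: 10917242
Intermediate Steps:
(430 + (146 + F)*(-2 + 134))*413 = (430 + (146 + 51)*(-2 + 134))*413 = (430 + 197*132)*413 = (430 + 26004)*413 = 26434*413 = 10917242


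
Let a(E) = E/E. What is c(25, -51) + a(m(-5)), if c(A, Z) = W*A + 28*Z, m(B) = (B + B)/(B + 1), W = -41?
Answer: -2452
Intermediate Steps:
m(B) = 2*B/(1 + B) (m(B) = (2*B)/(1 + B) = 2*B/(1 + B))
a(E) = 1
c(A, Z) = -41*A + 28*Z
c(25, -51) + a(m(-5)) = (-41*25 + 28*(-51)) + 1 = (-1025 - 1428) + 1 = -2453 + 1 = -2452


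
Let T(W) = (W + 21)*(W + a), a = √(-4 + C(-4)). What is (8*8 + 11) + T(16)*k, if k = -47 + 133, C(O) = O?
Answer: 50987 + 6364*I*√2 ≈ 50987.0 + 9000.1*I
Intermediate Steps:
k = 86
a = 2*I*√2 (a = √(-4 - 4) = √(-8) = 2*I*√2 ≈ 2.8284*I)
T(W) = (21 + W)*(W + 2*I*√2) (T(W) = (W + 21)*(W + 2*I*√2) = (21 + W)*(W + 2*I*√2))
(8*8 + 11) + T(16)*k = (8*8 + 11) + (16² + 21*16 + 42*I*√2 + 2*I*16*√2)*86 = (64 + 11) + (256 + 336 + 42*I*√2 + 32*I*√2)*86 = 75 + (592 + 74*I*√2)*86 = 75 + (50912 + 6364*I*√2) = 50987 + 6364*I*√2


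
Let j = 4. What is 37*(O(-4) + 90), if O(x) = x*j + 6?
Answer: 2960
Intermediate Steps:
O(x) = 6 + 4*x (O(x) = x*4 + 6 = 4*x + 6 = 6 + 4*x)
37*(O(-4) + 90) = 37*((6 + 4*(-4)) + 90) = 37*((6 - 16) + 90) = 37*(-10 + 90) = 37*80 = 2960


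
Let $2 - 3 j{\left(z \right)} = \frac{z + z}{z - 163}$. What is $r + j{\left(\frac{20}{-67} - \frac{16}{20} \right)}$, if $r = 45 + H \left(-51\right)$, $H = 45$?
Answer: $- \frac{370958540}{164919} \approx -2249.3$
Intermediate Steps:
$j{\left(z \right)} = \frac{2}{3} - \frac{2 z}{3 \left(-163 + z\right)}$ ($j{\left(z \right)} = \frac{2}{3} - \frac{\left(z + z\right) \frac{1}{z - 163}}{3} = \frac{2}{3} - \frac{2 z \frac{1}{-163 + z}}{3} = \frac{2}{3} - \frac{2 z}{3 \left(-163 + z\right)}$)
$r = -2250$ ($r = 45 + 45 \left(-51\right) = 45 - 2295 = -2250$)
$r + j{\left(\frac{20}{-67} - \frac{16}{20} \right)} = -2250 - \frac{326}{-489 + 3 \left(\frac{20}{-67} - \frac{16}{20}\right)} = -2250 - \frac{326}{-489 + 3 \left(20 \left(- \frac{1}{67}\right) - \frac{4}{5}\right)} = -2250 - \frac{326}{-489 + 3 \left(- \frac{20}{67} - \frac{4}{5}\right)} = -2250 - \frac{326}{-489 + 3 \left(- \frac{368}{335}\right)} = -2250 - \frac{326}{-489 - \frac{1104}{335}} = -2250 - \frac{326}{- \frac{164919}{335}} = -2250 - - \frac{109210}{164919} = -2250 + \frac{109210}{164919} = - \frac{370958540}{164919}$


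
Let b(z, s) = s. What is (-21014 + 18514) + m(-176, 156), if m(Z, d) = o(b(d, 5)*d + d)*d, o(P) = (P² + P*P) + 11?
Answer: 273341168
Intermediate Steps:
o(P) = 11 + 2*P² (o(P) = (P² + P²) + 11 = 2*P² + 11 = 11 + 2*P²)
m(Z, d) = d*(11 + 72*d²) (m(Z, d) = (11 + 2*(5*d + d)²)*d = (11 + 2*(6*d)²)*d = (11 + 2*(36*d²))*d = (11 + 72*d²)*d = d*(11 + 72*d²))
(-21014 + 18514) + m(-176, 156) = (-21014 + 18514) + 156*(11 + 72*156²) = -2500 + 156*(11 + 72*24336) = -2500 + 156*(11 + 1752192) = -2500 + 156*1752203 = -2500 + 273343668 = 273341168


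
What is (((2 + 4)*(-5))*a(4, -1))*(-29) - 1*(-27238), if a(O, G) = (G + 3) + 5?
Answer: 33328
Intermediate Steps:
a(O, G) = 8 + G (a(O, G) = (3 + G) + 5 = 8 + G)
(((2 + 4)*(-5))*a(4, -1))*(-29) - 1*(-27238) = (((2 + 4)*(-5))*(8 - 1))*(-29) - 1*(-27238) = ((6*(-5))*7)*(-29) + 27238 = -30*7*(-29) + 27238 = -210*(-29) + 27238 = 6090 + 27238 = 33328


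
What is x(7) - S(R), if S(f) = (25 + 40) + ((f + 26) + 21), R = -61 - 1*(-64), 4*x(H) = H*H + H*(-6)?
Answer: -453/4 ≈ -113.25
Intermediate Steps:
x(H) = -3*H/2 + H²/4 (x(H) = (H*H + H*(-6))/4 = (H² - 6*H)/4 = -3*H/2 + H²/4)
R = 3 (R = -61 + 64 = 3)
S(f) = 112 + f (S(f) = 65 + ((26 + f) + 21) = 65 + (47 + f) = 112 + f)
x(7) - S(R) = (¼)*7*(-6 + 7) - (112 + 3) = (¼)*7*1 - 1*115 = 7/4 - 115 = -453/4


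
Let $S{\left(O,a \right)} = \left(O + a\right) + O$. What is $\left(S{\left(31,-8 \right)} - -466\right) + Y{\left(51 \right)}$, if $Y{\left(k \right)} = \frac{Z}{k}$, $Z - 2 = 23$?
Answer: $\frac{26545}{51} \approx 520.49$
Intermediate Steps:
$Z = 25$ ($Z = 2 + 23 = 25$)
$S{\left(O,a \right)} = a + 2 O$
$Y{\left(k \right)} = \frac{25}{k}$
$\left(S{\left(31,-8 \right)} - -466\right) + Y{\left(51 \right)} = \left(\left(-8 + 2 \cdot 31\right) - -466\right) + \frac{25}{51} = \left(\left(-8 + 62\right) + 466\right) + 25 \cdot \frac{1}{51} = \left(54 + 466\right) + \frac{25}{51} = 520 + \frac{25}{51} = \frac{26545}{51}$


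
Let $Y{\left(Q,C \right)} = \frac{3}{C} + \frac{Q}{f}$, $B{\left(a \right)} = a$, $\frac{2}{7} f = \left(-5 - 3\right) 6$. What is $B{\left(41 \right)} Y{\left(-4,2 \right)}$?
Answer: $\frac{1312}{21} \approx 62.476$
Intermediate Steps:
$f = -168$ ($f = \frac{7 \left(-5 - 3\right) 6}{2} = \frac{7 \left(\left(-8\right) 6\right)}{2} = \frac{7}{2} \left(-48\right) = -168$)
$Y{\left(Q,C \right)} = \frac{3}{C} - \frac{Q}{168}$ ($Y{\left(Q,C \right)} = \frac{3}{C} + \frac{Q}{-168} = \frac{3}{C} + Q \left(- \frac{1}{168}\right) = \frac{3}{C} - \frac{Q}{168}$)
$B{\left(41 \right)} Y{\left(-4,2 \right)} = 41 \left(\frac{3}{2} - - \frac{1}{42}\right) = 41 \left(3 \cdot \frac{1}{2} + \frac{1}{42}\right) = 41 \left(\frac{3}{2} + \frac{1}{42}\right) = 41 \cdot \frac{32}{21} = \frac{1312}{21}$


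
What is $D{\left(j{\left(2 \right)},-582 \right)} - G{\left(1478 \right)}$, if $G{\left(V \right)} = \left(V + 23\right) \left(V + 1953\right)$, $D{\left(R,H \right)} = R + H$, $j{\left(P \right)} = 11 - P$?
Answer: $-5150504$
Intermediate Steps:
$D{\left(R,H \right)} = H + R$
$G{\left(V \right)} = \left(23 + V\right) \left(1953 + V\right)$
$D{\left(j{\left(2 \right)},-582 \right)} - G{\left(1478 \right)} = \left(-582 + \left(11 - 2\right)\right) - \left(44919 + 1478^{2} + 1976 \cdot 1478\right) = \left(-582 + \left(11 - 2\right)\right) - \left(44919 + 2184484 + 2920528\right) = \left(-582 + 9\right) - 5149931 = -573 - 5149931 = -5150504$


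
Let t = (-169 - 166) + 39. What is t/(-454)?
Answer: 148/227 ≈ 0.65198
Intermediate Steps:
t = -296 (t = -335 + 39 = -296)
t/(-454) = -296/(-454) = -296*(-1/454) = 148/227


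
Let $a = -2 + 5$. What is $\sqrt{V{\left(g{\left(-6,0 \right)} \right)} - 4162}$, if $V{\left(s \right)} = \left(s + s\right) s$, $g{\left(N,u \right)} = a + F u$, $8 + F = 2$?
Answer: $4 i \sqrt{259} \approx 64.374 i$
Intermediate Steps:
$F = -6$ ($F = -8 + 2 = -6$)
$a = 3$
$g{\left(N,u \right)} = 3 - 6 u$
$V{\left(s \right)} = 2 s^{2}$ ($V{\left(s \right)} = 2 s s = 2 s^{2}$)
$\sqrt{V{\left(g{\left(-6,0 \right)} \right)} - 4162} = \sqrt{2 \left(3 - 0\right)^{2} - 4162} = \sqrt{2 \left(3 + 0\right)^{2} - 4162} = \sqrt{2 \cdot 3^{2} - 4162} = \sqrt{2 \cdot 9 - 4162} = \sqrt{18 - 4162} = \sqrt{-4144} = 4 i \sqrt{259}$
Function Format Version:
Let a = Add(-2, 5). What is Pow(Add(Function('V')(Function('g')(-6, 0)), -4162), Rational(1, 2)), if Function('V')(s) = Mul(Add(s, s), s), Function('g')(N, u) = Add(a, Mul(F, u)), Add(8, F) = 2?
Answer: Mul(4, I, Pow(259, Rational(1, 2))) ≈ Mul(64.374, I)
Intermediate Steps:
F = -6 (F = Add(-8, 2) = -6)
a = 3
Function('g')(N, u) = Add(3, Mul(-6, u))
Function('V')(s) = Mul(2, Pow(s, 2)) (Function('V')(s) = Mul(Mul(2, s), s) = Mul(2, Pow(s, 2)))
Pow(Add(Function('V')(Function('g')(-6, 0)), -4162), Rational(1, 2)) = Pow(Add(Mul(2, Pow(Add(3, Mul(-6, 0)), 2)), -4162), Rational(1, 2)) = Pow(Add(Mul(2, Pow(Add(3, 0), 2)), -4162), Rational(1, 2)) = Pow(Add(Mul(2, Pow(3, 2)), -4162), Rational(1, 2)) = Pow(Add(Mul(2, 9), -4162), Rational(1, 2)) = Pow(Add(18, -4162), Rational(1, 2)) = Pow(-4144, Rational(1, 2)) = Mul(4, I, Pow(259, Rational(1, 2)))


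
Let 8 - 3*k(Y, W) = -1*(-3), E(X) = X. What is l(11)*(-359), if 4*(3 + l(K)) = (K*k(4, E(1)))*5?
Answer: -85801/12 ≈ -7150.1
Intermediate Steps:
k(Y, W) = 5/3 (k(Y, W) = 8/3 - (-1)*(-3)/3 = 8/3 - ⅓*3 = 8/3 - 1 = 5/3)
l(K) = -3 + 25*K/12 (l(K) = -3 + ((K*(5/3))*5)/4 = -3 + ((5*K/3)*5)/4 = -3 + (25*K/3)/4 = -3 + 25*K/12)
l(11)*(-359) = (-3 + (25/12)*11)*(-359) = (-3 + 275/12)*(-359) = (239/12)*(-359) = -85801/12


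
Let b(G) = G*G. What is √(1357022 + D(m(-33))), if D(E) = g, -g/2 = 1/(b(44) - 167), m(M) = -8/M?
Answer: 2*√1061652929851/1769 ≈ 1164.9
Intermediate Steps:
b(G) = G²
g = -2/1769 (g = -2/(44² - 167) = -2/(1936 - 167) = -2/1769 ≈ -0.0011306)
D(E) = -2/1769
√(1357022 + D(m(-33))) = √(1357022 - 2/1769) = √(2400571916/1769) = 2*√1061652929851/1769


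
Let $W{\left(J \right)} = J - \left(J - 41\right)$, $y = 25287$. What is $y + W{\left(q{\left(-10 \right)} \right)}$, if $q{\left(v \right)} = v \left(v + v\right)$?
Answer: $25328$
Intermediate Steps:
$q{\left(v \right)} = 2 v^{2}$ ($q{\left(v \right)} = v 2 v = 2 v^{2}$)
$W{\left(J \right)} = 41$ ($W{\left(J \right)} = J - \left(J - 41\right) = J - \left(-41 + J\right) = 41$)
$y + W{\left(q{\left(-10 \right)} \right)} = 25287 + 41 = 25328$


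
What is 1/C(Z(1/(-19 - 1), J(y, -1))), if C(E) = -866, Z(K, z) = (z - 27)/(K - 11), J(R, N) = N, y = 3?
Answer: -1/866 ≈ -0.0011547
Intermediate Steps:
Z(K, z) = (-27 + z)/(-11 + K)
1/C(Z(1/(-19 - 1), J(y, -1))) = 1/(-866) = -1/866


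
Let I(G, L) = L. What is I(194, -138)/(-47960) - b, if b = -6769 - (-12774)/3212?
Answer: 11842448467/1750540 ≈ 6765.0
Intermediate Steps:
b = -10864627/1606 (b = -6769 - (-12774)/3212 = -6769 - 1*(-6387/1606) = -6769 + 6387/1606 = -10864627/1606 ≈ -6765.0)
I(194, -138)/(-47960) - b = -138/(-47960) - 1*(-10864627/1606) = -138*(-1/47960) + 10864627/1606 = 69/23980 + 10864627/1606 = 11842448467/1750540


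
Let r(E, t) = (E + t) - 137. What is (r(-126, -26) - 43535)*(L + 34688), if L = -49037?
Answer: 628830576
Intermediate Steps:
r(E, t) = -137 + E + t
(r(-126, -26) - 43535)*(L + 34688) = ((-137 - 126 - 26) - 43535)*(-49037 + 34688) = (-289 - 43535)*(-14349) = -43824*(-14349) = 628830576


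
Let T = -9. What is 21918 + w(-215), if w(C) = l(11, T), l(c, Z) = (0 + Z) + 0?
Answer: 21909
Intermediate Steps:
l(c, Z) = Z (l(c, Z) = Z + 0 = Z)
w(C) = -9
21918 + w(-215) = 21918 - 9 = 21909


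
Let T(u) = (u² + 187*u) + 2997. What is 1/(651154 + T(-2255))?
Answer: 1/5317491 ≈ 1.8806e-7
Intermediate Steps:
T(u) = 2997 + u² + 187*u
1/(651154 + T(-2255)) = 1/(651154 + (2997 + (-2255)² + 187*(-2255))) = 1/(651154 + (2997 + 5085025 - 421685)) = 1/(651154 + 4666337) = 1/5317491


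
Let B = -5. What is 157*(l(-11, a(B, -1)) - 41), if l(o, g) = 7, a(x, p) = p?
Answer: -5338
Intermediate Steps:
157*(l(-11, a(B, -1)) - 41) = 157*(7 - 41) = 157*(-34) = -5338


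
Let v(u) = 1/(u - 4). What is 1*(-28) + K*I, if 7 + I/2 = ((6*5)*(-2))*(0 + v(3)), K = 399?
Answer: 42266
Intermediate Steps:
v(u) = 1/(-4 + u)
I = 106 (I = -14 + 2*(((6*5)*(-2))*(0 + 1/(-4 + 3))) = -14 + 2*((30*(-2))*(0 + 1/(-1))) = -14 + 2*(-60*(0 - 1)) = -14 + 2*(-60*(-1)) = -14 + 2*60 = -14 + 120 = 106)
1*(-28) + K*I = 1*(-28) + 399*106 = -28 + 42294 = 42266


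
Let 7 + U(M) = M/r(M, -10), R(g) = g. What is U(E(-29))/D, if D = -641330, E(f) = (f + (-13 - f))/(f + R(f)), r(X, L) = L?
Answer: 4073/371971400 ≈ 1.0950e-5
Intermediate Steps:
E(f) = -13/(2*f) (E(f) = (f + (-13 - f))/(f + f) = -13*1/(2*f) = -13/(2*f))
U(M) = -7 - M/10 (U(M) = -7 + M/(-10) = -7 + M*(-⅒) = -7 - M/10)
U(E(-29))/D = (-7 - (-13)/(20*(-29)))/(-641330) = (-7 - (-13)*(-1)/(20*29))*(-1/641330) = (-7 - ⅒*13/58)*(-1/641330) = (-7 - 13/580)*(-1/641330) = -4073/580*(-1/641330) = 4073/371971400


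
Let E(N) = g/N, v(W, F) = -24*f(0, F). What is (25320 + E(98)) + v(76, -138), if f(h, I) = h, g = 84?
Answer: 177246/7 ≈ 25321.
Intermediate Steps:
v(W, F) = 0 (v(W, F) = -24*0 = 0)
E(N) = 84/N
(25320 + E(98)) + v(76, -138) = (25320 + 84/98) + 0 = (25320 + 84*(1/98)) + 0 = (25320 + 6/7) + 0 = 177246/7 + 0 = 177246/7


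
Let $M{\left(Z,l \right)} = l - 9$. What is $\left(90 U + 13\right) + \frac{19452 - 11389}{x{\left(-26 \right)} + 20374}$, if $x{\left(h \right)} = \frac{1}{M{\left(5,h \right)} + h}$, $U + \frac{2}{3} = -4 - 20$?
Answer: $- \frac{249308768}{112983} \approx -2206.6$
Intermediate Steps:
$M{\left(Z,l \right)} = -9 + l$
$U = - \frac{74}{3}$ ($U = - \frac{2}{3} - 24 = - \frac{74}{3} \approx -24.667$)
$x{\left(h \right)} = \frac{1}{-9 + 2 h}$ ($x{\left(h \right)} = \frac{1}{\left(-9 + h\right) + h} = \frac{1}{-9 + 2 h}$)
$\left(90 U + 13\right) + \frac{19452 - 11389}{x{\left(-26 \right)} + 20374} = \left(90 \left(- \frac{74}{3}\right) + 13\right) + \frac{19452 - 11389}{\frac{1}{-9 + 2 \left(-26\right)} + 20374} = \left(-2220 + 13\right) + \frac{8063}{\frac{1}{-9 - 52} + 20374} = -2207 + \frac{8063}{\frac{1}{-61} + 20374} = -2207 + \frac{8063}{- \frac{1}{61} + 20374} = -2207 + \frac{8063}{\frac{1242813}{61}} = -2207 + 8063 \cdot \frac{61}{1242813} = -2207 + \frac{44713}{112983} = - \frac{249308768}{112983}$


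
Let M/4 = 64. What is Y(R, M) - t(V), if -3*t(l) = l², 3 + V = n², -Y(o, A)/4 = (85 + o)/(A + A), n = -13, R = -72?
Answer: 3527129/384 ≈ 9185.2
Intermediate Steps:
M = 256 (M = 4*64 = 256)
Y(o, A) = -2*(85 + o)/A (Y(o, A) = -4*(85 + o)/(A + A) = -4*(85 + o)/(2*A) = -4*(85 + o)*1/(2*A) = -2*(85 + o)/A)
V = 166 (V = -3 + (-13)² = -3 + 169 = 166)
t(l) = -l²/3
Y(R, M) - t(V) = 2*(-85 - 1*(-72))/256 - (-1)*166²/3 = 2*(1/256)*(-85 + 72) - (-1)*27556/3 = 2*(1/256)*(-13) - 1*(-27556/3) = -13/128 + 27556/3 = 3527129/384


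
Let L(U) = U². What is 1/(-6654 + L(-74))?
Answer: -1/1178 ≈ -0.00084890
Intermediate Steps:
1/(-6654 + L(-74)) = 1/(-6654 + (-74)²) = 1/(-6654 + 5476) = 1/(-1178) = -1/1178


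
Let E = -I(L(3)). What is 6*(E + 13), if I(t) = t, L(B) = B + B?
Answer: 42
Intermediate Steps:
L(B) = 2*B
E = -6 (E = -2*3 = -1*6 = -6)
6*(E + 13) = 6*(-6 + 13) = 6*7 = 42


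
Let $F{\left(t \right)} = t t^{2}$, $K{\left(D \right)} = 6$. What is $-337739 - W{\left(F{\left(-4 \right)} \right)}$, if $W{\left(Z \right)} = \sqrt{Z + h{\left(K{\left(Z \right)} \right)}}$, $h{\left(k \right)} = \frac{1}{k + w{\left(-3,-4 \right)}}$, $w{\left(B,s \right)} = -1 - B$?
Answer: $-337739 - \frac{i \sqrt{1022}}{4} \approx -3.3774 \cdot 10^{5} - 7.9922 i$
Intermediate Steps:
$F{\left(t \right)} = t^{3}$
$h{\left(k \right)} = \frac{1}{2 + k}$ ($h{\left(k \right)} = \frac{1}{k - -2} = \frac{1}{k + \left(-1 + 3\right)} = \frac{1}{k + 2} = \frac{1}{2 + k}$)
$W{\left(Z \right)} = \sqrt{\frac{1}{8} + Z}$ ($W{\left(Z \right)} = \sqrt{Z + \frac{1}{2 + 6}} = \sqrt{Z + \frac{1}{8}} = \sqrt{\frac{1}{8} + Z}$)
$-337739 - W{\left(F{\left(-4 \right)} \right)} = -337739 - \frac{\sqrt{2 + 16 \left(-4\right)^{3}}}{4} = -337739 - \frac{\sqrt{2 + 16 \left(-64\right)}}{4} = -337739 - \frac{\sqrt{2 - 1024}}{4} = -337739 - \frac{\sqrt{-1022}}{4} = -337739 - \frac{i \sqrt{1022}}{4}$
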